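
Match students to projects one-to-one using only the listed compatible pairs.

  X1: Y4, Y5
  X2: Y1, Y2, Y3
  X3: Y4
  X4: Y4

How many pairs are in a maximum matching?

Unit-capacity flow: source→left, listed edges, right→sink; max matching = max flow.
Augmenting path X1→Y4 (+1); matched 1.
Augmenting path X2→Y1 (+1); matched 2.
Augmenting path X3→Y4→X1→Y5 (+1); matched 3.
No augmenting path remains; maximum matching = 3.
König certificate: {X1, X2, Y4} is a vertex cover of size 3 (every listed pair touches it), so no matching can be larger.

3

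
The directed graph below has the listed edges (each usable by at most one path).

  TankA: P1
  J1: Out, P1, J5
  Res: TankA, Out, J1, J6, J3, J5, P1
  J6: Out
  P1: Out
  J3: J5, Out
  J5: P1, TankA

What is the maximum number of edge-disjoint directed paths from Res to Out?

Assign every edge capacity 1; by Menger, the answer equals the max flow.
Path Res→Out (+1); total 1.
Path Res→J1→Out (+1); total 2.
Path Res→J3→Out (+1); total 3.
Path Res→P1→Out (+1); total 4.
Path Res→J6→Out (+1); total 5.
No residual Res→Out path; max flow = 5.
Certifying cut of size 5: {P1→Out, Res→J1, Res→J3, Res→J6, Res→Out}.

5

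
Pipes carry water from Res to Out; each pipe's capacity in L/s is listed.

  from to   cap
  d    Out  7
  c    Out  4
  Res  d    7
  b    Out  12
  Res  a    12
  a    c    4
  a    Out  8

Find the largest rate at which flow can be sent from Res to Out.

Augment Res→a→Out: bottleneck 8, flow now 8.
Augment Res→d→Out: bottleneck 7, flow now 15.
Augment Res→a→c→Out: bottleneck 4, flow now 19.
No augmenting path remains; maximum flow = 19.
In the residual graph, reachable from Res: {Res}.
Min-cut edges: Res→a (12), Res→d (7); capacity 12 + 7 = 19.
This cut is saturated, so no flow can exceed 19.

19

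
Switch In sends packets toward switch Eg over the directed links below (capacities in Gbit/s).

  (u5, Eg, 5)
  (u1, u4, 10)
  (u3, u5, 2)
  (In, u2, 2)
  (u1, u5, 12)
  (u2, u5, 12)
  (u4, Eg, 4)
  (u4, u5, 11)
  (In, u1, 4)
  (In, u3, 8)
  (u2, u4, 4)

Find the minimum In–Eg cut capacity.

8

Augment In→u1→u4→Eg: bottleneck 4, flow now 4.
Augment In→u2→u5→Eg: bottleneck 2, flow now 6.
Augment In→u3→u5→Eg: bottleneck 2, flow now 8.
No augmenting path remains; maximum flow = 8.
By max-flow min-cut, the minimum cut capacity equals the max flow.
In the residual graph, reachable from In: {In, u3}.
Min-cut edges: In→u1 (4), In→u2 (2), u3→u5 (2); capacity 4 + 2 + 2 = 8.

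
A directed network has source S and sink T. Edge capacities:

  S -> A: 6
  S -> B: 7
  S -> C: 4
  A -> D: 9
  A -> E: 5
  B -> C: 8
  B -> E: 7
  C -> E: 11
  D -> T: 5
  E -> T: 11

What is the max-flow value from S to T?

16

Augment S→A→D→T: bottleneck 5, flow now 5.
Augment S→A→E→T: bottleneck 1, flow now 6.
Augment S→B→E→T: bottleneck 7, flow now 13.
Augment S→C→E→T: bottleneck 3, flow now 16.
No augmenting path remains; maximum flow = 16.
In the residual graph, reachable from S: {S, A, B, C, D, E}.
Min-cut edges: D→T (5), E→T (11); capacity 5 + 11 = 16.
This cut is saturated, so no flow can exceed 16.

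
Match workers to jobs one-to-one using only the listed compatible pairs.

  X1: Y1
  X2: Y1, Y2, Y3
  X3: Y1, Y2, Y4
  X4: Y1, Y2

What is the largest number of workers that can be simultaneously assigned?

4

Unit-capacity flow: source→left, listed edges, right→sink; max matching = max flow.
Augmenting path X1→Y1 (+1); matched 1.
Augmenting path X2→Y2 (+1); matched 2.
Augmenting path X3→Y4 (+1); matched 3.
Augmenting path X4→Y2→X2→Y3 (+1); matched 4.
No augmenting path remains; maximum matching = 4.
König certificate: {X1, X2, X3, X4} is a vertex cover of size 4 (every listed pair touches it), so no matching can be larger.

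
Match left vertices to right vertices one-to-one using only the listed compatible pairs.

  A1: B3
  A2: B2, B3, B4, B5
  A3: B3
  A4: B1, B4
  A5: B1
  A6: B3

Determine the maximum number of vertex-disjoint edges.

Unit-capacity flow: source→left, listed edges, right→sink; max matching = max flow.
Augmenting path A1→B3 (+1); matched 1.
Augmenting path A2→B2 (+1); matched 2.
Augmenting path A4→B1 (+1); matched 3.
Augmenting path A5→B1→A4→B4 (+1); matched 4.
No augmenting path remains; maximum matching = 4.
König certificate: {A2, A4, A5, B3} is a vertex cover of size 4 (every listed pair touches it), so no matching can be larger.

4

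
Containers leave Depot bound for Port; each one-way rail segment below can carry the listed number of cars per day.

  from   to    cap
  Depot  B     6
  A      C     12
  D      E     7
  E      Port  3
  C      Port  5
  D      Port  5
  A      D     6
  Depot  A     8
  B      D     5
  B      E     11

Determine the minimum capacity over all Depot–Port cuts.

13

Augment Depot→A→C→Port: bottleneck 5, flow now 5.
Augment Depot→A→D→Port: bottleneck 3, flow now 8.
Augment Depot→B→D→Port: bottleneck 2, flow now 10.
Augment Depot→B→E→Port: bottleneck 3, flow now 13.
No augmenting path remains; maximum flow = 13.
By max-flow min-cut, the minimum cut capacity equals the max flow.
In the residual graph, reachable from Depot: {Depot, A, B, C, D, E}.
Min-cut edges: C→Port (5), D→Port (5), E→Port (3); capacity 5 + 5 + 3 = 13.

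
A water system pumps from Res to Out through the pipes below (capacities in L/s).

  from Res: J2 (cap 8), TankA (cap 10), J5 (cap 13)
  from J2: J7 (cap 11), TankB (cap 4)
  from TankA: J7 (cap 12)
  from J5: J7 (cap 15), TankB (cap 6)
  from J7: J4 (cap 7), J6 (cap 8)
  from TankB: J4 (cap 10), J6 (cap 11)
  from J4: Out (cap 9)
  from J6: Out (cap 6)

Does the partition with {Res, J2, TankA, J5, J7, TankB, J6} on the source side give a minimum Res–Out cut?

Given cut capacity: 7 + 10 + 6 = 23.
Augment Res→J2→J7→J4→Out: bottleneck 7, flow now 7.
Augment Res→J2→J7→J6→Out: bottleneck 1, flow now 8.
Augment Res→TankA→J7→J6→Out: bottleneck 5, flow now 13.
Augment Res→J5→TankB→J4→Out: bottleneck 2, flow now 15.
No augmenting path remains; maximum flow = 15.
In the residual graph, reachable from Res: {Res, J2, TankA, J5, J7, TankB, J4, J6}.
Min-cut edges: J4→Out (9), J6→Out (6); capacity 9 + 6 = 15.
Cut capacity 23 exceeds the max flow 15, so it is not minimum.

No — its capacity is 23, but the minimum cut has capacity 15.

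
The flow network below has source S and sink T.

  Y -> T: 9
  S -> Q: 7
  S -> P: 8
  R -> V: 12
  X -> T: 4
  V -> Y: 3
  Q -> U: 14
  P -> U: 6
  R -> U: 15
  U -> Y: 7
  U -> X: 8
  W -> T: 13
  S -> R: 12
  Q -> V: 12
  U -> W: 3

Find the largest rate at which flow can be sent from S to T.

Augment S→P→U→W→T: bottleneck 3, flow now 3.
Augment S→P→U→X→T: bottleneck 3, flow now 6.
Augment S→Q→U→X→T: bottleneck 1, flow now 7.
Augment S→Q→U→Y→T: bottleneck 6, flow now 13.
Augment S→R→U→Y→T: bottleneck 1, flow now 14.
Augment S→R→V→Y→T: bottleneck 2, flow now 16.
No augmenting path remains; maximum flow = 16.
In the residual graph, reachable from S: {S, P, Q, R, U, V, X, Y}.
Min-cut edges: U→W (3), X→T (4), Y→T (9); capacity 3 + 4 + 9 = 16.
This cut is saturated, so no flow can exceed 16.

16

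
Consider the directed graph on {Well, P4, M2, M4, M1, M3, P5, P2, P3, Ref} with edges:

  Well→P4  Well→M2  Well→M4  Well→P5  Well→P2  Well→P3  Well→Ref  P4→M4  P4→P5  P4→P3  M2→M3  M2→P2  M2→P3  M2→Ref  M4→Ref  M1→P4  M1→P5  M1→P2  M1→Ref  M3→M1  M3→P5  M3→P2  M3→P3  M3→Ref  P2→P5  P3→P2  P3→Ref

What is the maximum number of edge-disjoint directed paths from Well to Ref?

4

Assign every edge capacity 1; by Menger, the answer equals the max flow.
Path Well→Ref (+1); total 1.
Path Well→M2→Ref (+1); total 2.
Path Well→M4→Ref (+1); total 3.
Path Well→P3→Ref (+1); total 4.
No residual Well→Ref path; max flow = 4.
Certifying cut of size 4: {M4→Ref, P3→Ref, Well→M2, Well→Ref}.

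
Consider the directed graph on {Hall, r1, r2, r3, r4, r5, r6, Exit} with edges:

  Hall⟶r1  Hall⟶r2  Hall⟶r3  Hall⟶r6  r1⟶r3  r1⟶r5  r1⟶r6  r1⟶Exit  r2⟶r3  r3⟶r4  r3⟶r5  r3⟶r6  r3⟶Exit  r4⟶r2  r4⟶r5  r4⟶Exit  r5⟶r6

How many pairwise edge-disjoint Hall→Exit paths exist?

Assign every edge capacity 1; by Menger, the answer equals the max flow.
Path Hall→r1→Exit (+1); total 1.
Path Hall→r3→Exit (+1); total 2.
Path Hall→r2→r3→r4→Exit (+1); total 3.
No residual Hall→Exit path; max flow = 3.
Certifying cut of size 3: {Hall→r1, Hall→r2, Hall→r3}.

3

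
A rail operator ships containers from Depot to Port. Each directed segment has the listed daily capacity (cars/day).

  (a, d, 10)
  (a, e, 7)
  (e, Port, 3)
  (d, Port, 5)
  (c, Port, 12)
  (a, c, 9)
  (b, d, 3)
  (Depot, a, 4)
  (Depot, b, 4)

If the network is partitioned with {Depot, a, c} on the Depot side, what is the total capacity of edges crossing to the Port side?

33

Edges leaving {Depot, a, c}: Depot→b (4), a→d (10), a→e (7), c→Port (12).
Cut capacity = 4 + 10 + 7 + 12 = 33.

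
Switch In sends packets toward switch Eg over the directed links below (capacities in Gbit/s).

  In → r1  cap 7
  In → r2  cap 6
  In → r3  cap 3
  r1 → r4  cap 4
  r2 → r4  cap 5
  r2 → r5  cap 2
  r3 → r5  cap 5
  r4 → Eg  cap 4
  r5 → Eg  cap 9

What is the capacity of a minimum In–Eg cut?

9

Augment In→r1→r4→Eg: bottleneck 4, flow now 4.
Augment In→r2→r5→Eg: bottleneck 2, flow now 6.
Augment In→r3→r5→Eg: bottleneck 3, flow now 9.
No augmenting path remains; maximum flow = 9.
By max-flow min-cut, the minimum cut capacity equals the max flow.
In the residual graph, reachable from In: {In, r1, r2, r4}.
Min-cut edges: In→r3 (3), r2→r5 (2), r4→Eg (4); capacity 3 + 2 + 4 = 9.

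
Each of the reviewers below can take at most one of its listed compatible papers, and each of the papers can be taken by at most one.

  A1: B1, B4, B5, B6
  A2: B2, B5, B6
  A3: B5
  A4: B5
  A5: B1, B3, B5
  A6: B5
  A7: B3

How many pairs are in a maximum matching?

5

Unit-capacity flow: source→left, listed edges, right→sink; max matching = max flow.
Augmenting path A1→B1 (+1); matched 1.
Augmenting path A2→B2 (+1); matched 2.
Augmenting path A3→B5 (+1); matched 3.
Augmenting path A5→B3 (+1); matched 4.
Augmenting path A7→B3→A5→B1→A1→B4 (+1); matched 5.
No augmenting path remains; maximum matching = 5.
König certificate: {A1, A2, A5, A7, B5} is a vertex cover of size 5 (every listed pair touches it), so no matching can be larger.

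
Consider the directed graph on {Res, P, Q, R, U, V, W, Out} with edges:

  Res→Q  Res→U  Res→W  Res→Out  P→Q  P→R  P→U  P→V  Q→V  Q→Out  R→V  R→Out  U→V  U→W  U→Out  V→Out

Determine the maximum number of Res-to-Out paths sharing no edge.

3

Assign every edge capacity 1; by Menger, the answer equals the max flow.
Path Res→Out (+1); total 1.
Path Res→Q→Out (+1); total 2.
Path Res→U→Out (+1); total 3.
No residual Res→Out path; max flow = 3.
Certifying cut of size 3: {Res→Out, Res→Q, Res→U}.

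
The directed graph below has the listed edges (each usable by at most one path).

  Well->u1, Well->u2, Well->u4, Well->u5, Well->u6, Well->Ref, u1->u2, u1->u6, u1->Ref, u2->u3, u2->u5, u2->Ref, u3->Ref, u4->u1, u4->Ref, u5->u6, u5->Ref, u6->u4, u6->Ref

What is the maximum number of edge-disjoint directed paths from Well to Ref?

Assign every edge capacity 1; by Menger, the answer equals the max flow.
Path Well→Ref (+1); total 1.
Path Well→u1→Ref (+1); total 2.
Path Well→u2→Ref (+1); total 3.
Path Well→u4→Ref (+1); total 4.
Path Well→u5→Ref (+1); total 5.
Path Well→u6→Ref (+1); total 6.
No residual Well→Ref path; max flow = 6.
Certifying cut of size 6: {Well→Ref, Well→u1, Well→u2, Well→u4, Well→u5, Well→u6}.

6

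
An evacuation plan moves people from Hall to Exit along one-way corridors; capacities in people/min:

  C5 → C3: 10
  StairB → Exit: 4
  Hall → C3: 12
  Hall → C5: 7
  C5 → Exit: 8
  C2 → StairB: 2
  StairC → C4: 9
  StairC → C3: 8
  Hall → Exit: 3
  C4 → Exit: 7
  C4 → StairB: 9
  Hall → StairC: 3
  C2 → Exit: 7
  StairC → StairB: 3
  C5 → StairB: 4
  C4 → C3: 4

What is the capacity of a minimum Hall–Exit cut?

Augment Hall→Exit: bottleneck 3, flow now 3.
Augment Hall→C5→Exit: bottleneck 7, flow now 10.
Augment Hall→StairC→C4→Exit: bottleneck 3, flow now 13.
No augmenting path remains; maximum flow = 13.
By max-flow min-cut, the minimum cut capacity equals the max flow.
In the residual graph, reachable from Hall: {Hall, C3}.
Min-cut edges: Hall→StairC (3), Hall→C5 (7), Hall→Exit (3); capacity 3 + 7 + 3 = 13.

13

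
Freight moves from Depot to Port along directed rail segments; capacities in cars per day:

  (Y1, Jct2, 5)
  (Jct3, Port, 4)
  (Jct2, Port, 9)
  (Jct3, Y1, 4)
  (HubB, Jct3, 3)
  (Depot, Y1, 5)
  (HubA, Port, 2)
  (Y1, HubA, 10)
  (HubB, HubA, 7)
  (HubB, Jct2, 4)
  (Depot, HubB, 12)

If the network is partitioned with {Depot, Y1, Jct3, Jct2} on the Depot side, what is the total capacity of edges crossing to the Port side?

35

Edges leaving {Depot, Y1, Jct3, Jct2}: Depot→HubB (12), Y1→HubA (10), Jct3→Port (4), Jct2→Port (9).
Cut capacity = 12 + 10 + 4 + 9 = 35.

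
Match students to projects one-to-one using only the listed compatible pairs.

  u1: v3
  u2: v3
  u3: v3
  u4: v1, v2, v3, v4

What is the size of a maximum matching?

2

Unit-capacity flow: source→left, listed edges, right→sink; max matching = max flow.
Augmenting path u1→v3 (+1); matched 1.
Augmenting path u4→v1 (+1); matched 2.
No augmenting path remains; maximum matching = 2.
König certificate: {u4, v3} is a vertex cover of size 2 (every listed pair touches it), so no matching can be larger.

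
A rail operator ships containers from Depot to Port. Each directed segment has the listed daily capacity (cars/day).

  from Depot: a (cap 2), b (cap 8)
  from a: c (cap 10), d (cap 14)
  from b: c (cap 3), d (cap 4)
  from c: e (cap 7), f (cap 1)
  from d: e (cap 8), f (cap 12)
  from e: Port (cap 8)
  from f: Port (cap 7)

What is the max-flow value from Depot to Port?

Augment Depot→a→c→e→Port: bottleneck 2, flow now 2.
Augment Depot→b→c→e→Port: bottleneck 3, flow now 5.
Augment Depot→b→d→e→Port: bottleneck 3, flow now 8.
Augment Depot→b→d→f→Port: bottleneck 1, flow now 9.
No augmenting path remains; maximum flow = 9.
In the residual graph, reachable from Depot: {Depot, b}.
Min-cut edges: Depot→a (2), b→c (3), b→d (4); capacity 2 + 3 + 4 = 9.
This cut is saturated, so no flow can exceed 9.

9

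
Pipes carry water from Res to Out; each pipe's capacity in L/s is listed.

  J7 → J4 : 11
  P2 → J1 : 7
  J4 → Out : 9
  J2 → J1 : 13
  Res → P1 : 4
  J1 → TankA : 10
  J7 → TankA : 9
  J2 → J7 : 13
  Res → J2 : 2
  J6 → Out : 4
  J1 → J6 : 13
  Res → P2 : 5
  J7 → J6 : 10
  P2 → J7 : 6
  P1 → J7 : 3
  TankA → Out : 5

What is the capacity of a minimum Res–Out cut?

Augment Res→P1→J7→TankA→Out: bottleneck 3, flow now 3.
Augment Res→J2→J7→TankA→Out: bottleneck 2, flow now 5.
Augment Res→P2→J7→J6→Out: bottleneck 4, flow now 9.
Augment Res→P2→J7→J4→Out: bottleneck 1, flow now 10.
No augmenting path remains; maximum flow = 10.
By max-flow min-cut, the minimum cut capacity equals the max flow.
In the residual graph, reachable from Res: {Res, P1}.
Min-cut edges: Res→J2 (2), Res→P2 (5), P1→J7 (3); capacity 2 + 5 + 3 = 10.

10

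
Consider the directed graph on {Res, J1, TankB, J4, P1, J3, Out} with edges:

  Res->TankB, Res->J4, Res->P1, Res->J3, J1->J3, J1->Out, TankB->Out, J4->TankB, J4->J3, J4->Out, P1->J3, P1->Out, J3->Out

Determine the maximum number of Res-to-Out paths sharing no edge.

Assign every edge capacity 1; by Menger, the answer equals the max flow.
Path Res→TankB→Out (+1); total 1.
Path Res→J4→Out (+1); total 2.
Path Res→P1→Out (+1); total 3.
Path Res→J3→Out (+1); total 4.
No residual Res→Out path; max flow = 4.
Certifying cut of size 4: {Res→J3, Res→J4, Res→P1, Res→TankB}.

4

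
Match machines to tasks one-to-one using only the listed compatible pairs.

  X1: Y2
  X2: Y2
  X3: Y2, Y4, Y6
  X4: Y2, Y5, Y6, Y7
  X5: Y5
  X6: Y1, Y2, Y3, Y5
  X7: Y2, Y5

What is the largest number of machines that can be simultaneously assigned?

5

Unit-capacity flow: source→left, listed edges, right→sink; max matching = max flow.
Augmenting path X1→Y2 (+1); matched 1.
Augmenting path X3→Y4 (+1); matched 2.
Augmenting path X4→Y5 (+1); matched 3.
Augmenting path X6→Y1 (+1); matched 4.
Augmenting path X5→Y5→X4→Y6 (+1); matched 5.
No augmenting path remains; maximum matching = 5.
König certificate: {X3, X4, X6, Y2, Y5} is a vertex cover of size 5 (every listed pair touches it), so no matching can be larger.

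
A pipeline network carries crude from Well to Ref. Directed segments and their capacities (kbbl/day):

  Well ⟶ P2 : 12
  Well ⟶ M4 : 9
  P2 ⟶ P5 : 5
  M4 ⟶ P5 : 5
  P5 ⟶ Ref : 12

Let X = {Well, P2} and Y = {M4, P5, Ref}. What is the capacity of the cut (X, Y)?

Edges leaving {Well, P2}: Well→M4 (9), P2→P5 (5).
Cut capacity = 9 + 5 = 14.

14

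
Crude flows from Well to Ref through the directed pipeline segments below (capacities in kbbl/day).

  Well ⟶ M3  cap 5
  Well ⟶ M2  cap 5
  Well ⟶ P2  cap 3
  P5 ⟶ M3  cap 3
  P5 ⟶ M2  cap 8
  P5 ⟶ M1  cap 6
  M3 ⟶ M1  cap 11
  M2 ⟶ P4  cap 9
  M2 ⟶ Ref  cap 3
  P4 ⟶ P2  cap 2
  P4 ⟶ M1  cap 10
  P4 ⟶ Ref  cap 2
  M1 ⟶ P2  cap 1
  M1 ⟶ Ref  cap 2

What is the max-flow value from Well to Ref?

7

Augment Well→M2→Ref: bottleneck 3, flow now 3.
Augment Well→M3→M1→Ref: bottleneck 2, flow now 5.
Augment Well→M2→P4→Ref: bottleneck 2, flow now 7.
No augmenting path remains; maximum flow = 7.
In the residual graph, reachable from Well: {Well, M3, P2, M1}.
Min-cut edges: Well→M2 (5), M1→Ref (2); capacity 5 + 2 = 7.
This cut is saturated, so no flow can exceed 7.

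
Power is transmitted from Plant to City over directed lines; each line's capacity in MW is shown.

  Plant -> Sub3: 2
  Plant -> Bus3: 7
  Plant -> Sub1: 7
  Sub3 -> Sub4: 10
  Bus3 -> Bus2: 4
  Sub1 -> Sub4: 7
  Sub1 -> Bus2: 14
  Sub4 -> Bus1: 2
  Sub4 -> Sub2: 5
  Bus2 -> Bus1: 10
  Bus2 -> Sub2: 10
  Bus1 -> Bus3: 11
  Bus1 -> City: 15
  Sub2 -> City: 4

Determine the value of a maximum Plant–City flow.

13

Augment Plant→Sub3→Sub4→Bus1→City: bottleneck 2, flow now 2.
Augment Plant→Bus3→Bus2→Bus1→City: bottleneck 4, flow now 6.
Augment Plant→Sub1→Sub4→Sub2→City: bottleneck 4, flow now 10.
Augment Plant→Sub1→Bus2→Bus1→City: bottleneck 3, flow now 13.
No augmenting path remains; maximum flow = 13.
In the residual graph, reachable from Plant: {Plant, Bus3}.
Min-cut edges: Plant→Sub3 (2), Plant→Sub1 (7), Bus3→Bus2 (4); capacity 2 + 7 + 4 = 13.
This cut is saturated, so no flow can exceed 13.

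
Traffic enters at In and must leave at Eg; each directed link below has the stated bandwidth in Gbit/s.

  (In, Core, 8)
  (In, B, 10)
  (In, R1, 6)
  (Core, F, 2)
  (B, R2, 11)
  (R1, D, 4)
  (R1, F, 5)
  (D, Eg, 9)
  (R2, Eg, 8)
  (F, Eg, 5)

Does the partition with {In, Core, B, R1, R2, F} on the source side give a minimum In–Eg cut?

No — its capacity is 17, but the minimum cut has capacity 16.

Given cut capacity: 4 + 8 + 5 = 17.
Augment In→Core→F→Eg: bottleneck 2, flow now 2.
Augment In→B→R2→Eg: bottleneck 8, flow now 10.
Augment In→R1→D→Eg: bottleneck 4, flow now 14.
Augment In→R1→F→Eg: bottleneck 2, flow now 16.
No augmenting path remains; maximum flow = 16.
In the residual graph, reachable from In: {In, Core, B, R2}.
Min-cut edges: In→R1 (6), Core→F (2), R2→Eg (8); capacity 6 + 2 + 8 = 16.
Cut capacity 17 exceeds the max flow 16, so it is not minimum.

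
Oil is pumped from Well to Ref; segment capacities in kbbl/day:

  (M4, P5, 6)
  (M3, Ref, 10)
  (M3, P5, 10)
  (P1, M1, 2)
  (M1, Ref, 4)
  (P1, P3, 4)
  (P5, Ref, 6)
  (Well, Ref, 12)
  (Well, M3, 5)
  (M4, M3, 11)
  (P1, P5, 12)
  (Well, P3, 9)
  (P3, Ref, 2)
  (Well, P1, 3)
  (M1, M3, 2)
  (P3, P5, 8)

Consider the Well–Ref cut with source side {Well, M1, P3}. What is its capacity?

36

Edges leaving {Well, M1, P3}: Well→P1 (3), Well→M3 (5), Well→Ref (12), M1→M3 (2), M1→Ref (4), P3→P5 (8), P3→Ref (2).
Cut capacity = 3 + 5 + 12 + 2 + 4 + 8 + 2 = 36.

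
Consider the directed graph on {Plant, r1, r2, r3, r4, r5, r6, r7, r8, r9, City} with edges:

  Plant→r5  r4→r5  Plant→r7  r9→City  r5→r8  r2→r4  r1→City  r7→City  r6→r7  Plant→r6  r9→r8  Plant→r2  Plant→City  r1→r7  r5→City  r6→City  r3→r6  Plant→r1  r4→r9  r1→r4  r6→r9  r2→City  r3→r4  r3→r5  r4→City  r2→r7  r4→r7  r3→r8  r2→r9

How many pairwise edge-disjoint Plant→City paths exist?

6

Assign every edge capacity 1; by Menger, the answer equals the max flow.
Path Plant→City (+1); total 1.
Path Plant→r1→City (+1); total 2.
Path Plant→r2→City (+1); total 3.
Path Plant→r5→City (+1); total 4.
Path Plant→r6→City (+1); total 5.
Path Plant→r7→City (+1); total 6.
No residual Plant→City path; max flow = 6.
Certifying cut of size 6: {Plant→City, Plant→r1, Plant→r2, Plant→r5, Plant→r6, Plant→r7}.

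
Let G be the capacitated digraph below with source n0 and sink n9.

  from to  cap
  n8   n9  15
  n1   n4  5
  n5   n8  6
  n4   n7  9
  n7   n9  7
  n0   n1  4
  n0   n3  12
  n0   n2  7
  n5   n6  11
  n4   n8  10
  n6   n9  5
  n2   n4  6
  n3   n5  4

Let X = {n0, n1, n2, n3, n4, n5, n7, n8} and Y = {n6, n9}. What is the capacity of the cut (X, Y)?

33

Edges leaving {n0, n1, n2, n3, n4, n5, n7, n8}: n5→n6 (11), n7→n9 (7), n8→n9 (15).
Cut capacity = 11 + 7 + 15 = 33.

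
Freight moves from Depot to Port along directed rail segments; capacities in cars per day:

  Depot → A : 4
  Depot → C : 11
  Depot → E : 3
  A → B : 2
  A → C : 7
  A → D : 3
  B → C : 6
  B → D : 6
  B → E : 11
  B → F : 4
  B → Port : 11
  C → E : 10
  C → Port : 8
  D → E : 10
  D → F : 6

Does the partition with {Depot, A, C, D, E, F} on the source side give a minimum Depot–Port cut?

Given cut capacity: 2 + 8 = 10.
Augment Depot→C→Port: bottleneck 8, flow now 8.
Augment Depot→A→B→Port: bottleneck 2, flow now 10.
No augmenting path remains; maximum flow = 10.
Cut capacity 10 equals the max flow, so it is a minimum cut.

Yes — it is a minimum cut (capacity 10).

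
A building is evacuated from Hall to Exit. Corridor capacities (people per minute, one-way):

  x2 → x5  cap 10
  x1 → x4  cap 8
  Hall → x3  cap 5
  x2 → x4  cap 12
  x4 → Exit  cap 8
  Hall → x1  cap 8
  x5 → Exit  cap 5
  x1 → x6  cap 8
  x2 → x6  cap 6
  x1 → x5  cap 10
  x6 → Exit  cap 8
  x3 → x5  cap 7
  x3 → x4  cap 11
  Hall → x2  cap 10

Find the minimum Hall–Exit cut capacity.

Augment Hall→x1→x4→Exit: bottleneck 8, flow now 8.
Augment Hall→x2→x5→Exit: bottleneck 5, flow now 13.
Augment Hall→x2→x6→Exit: bottleneck 5, flow now 18.
Augment Hall→x3→x4→x1→x6→Exit: bottleneck 3, flow now 21. (uses reverse residual edge)
No augmenting path remains; maximum flow = 21.
By max-flow min-cut, the minimum cut capacity equals the max flow.
In the residual graph, reachable from Hall: {Hall, x1, x2, x3, x4, x5, x6}.
Min-cut edges: x4→Exit (8), x5→Exit (5), x6→Exit (8); capacity 8 + 5 + 8 = 21.

21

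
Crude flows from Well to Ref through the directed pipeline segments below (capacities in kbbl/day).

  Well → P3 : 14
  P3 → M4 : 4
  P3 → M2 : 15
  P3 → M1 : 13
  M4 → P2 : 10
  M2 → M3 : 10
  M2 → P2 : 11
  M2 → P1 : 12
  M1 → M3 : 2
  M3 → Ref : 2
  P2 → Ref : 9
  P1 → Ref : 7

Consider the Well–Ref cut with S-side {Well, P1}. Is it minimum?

Given cut capacity: 14 + 7 = 21.
Augment Well→P3→M4→P2→Ref: bottleneck 4, flow now 4.
Augment Well→P3→M2→M3→Ref: bottleneck 2, flow now 6.
Augment Well→P3→M2→P2→Ref: bottleneck 5, flow now 11.
Augment Well→P3→M2→P1→Ref: bottleneck 3, flow now 14.
No augmenting path remains; maximum flow = 14.
In the residual graph, reachable from Well: {Well}.
Min-cut edges: Well→P3 (14); capacity 14 = 14.
Cut capacity 21 exceeds the max flow 14, so it is not minimum.

No — its capacity is 21, but the minimum cut has capacity 14.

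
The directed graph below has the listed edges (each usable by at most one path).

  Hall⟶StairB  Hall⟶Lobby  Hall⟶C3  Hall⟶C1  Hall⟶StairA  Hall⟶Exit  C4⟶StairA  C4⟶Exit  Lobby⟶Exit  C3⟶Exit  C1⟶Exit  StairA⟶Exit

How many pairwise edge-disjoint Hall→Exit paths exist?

5

Assign every edge capacity 1; by Menger, the answer equals the max flow.
Path Hall→Exit (+1); total 1.
Path Hall→Lobby→Exit (+1); total 2.
Path Hall→C3→Exit (+1); total 3.
Path Hall→C1→Exit (+1); total 4.
Path Hall→StairA→Exit (+1); total 5.
No residual Hall→Exit path; max flow = 5.
Certifying cut of size 5: {Hall→C1, Hall→C3, Hall→Exit, Hall→Lobby, Hall→StairA}.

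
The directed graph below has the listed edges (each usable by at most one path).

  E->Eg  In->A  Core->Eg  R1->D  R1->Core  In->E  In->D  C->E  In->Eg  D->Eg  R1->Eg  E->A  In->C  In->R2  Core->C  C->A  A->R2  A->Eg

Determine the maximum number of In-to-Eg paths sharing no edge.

Assign every edge capacity 1; by Menger, the answer equals the max flow.
Path In→Eg (+1); total 1.
Path In→E→Eg (+1); total 2.
Path In→D→Eg (+1); total 3.
Path In→A→Eg (+1); total 4.
No residual In→Eg path; max flow = 4.
Certifying cut of size 4: {A→Eg, E→Eg, In→D, In→Eg}.

4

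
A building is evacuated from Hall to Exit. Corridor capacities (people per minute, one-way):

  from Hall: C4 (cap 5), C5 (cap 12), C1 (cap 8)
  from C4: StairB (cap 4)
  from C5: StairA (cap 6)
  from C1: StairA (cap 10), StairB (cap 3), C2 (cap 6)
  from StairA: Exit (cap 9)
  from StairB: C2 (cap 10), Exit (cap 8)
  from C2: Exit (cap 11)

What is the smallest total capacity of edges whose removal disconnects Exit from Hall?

Augment Hall→C4→StairB→Exit: bottleneck 4, flow now 4.
Augment Hall→C5→StairA→Exit: bottleneck 6, flow now 10.
Augment Hall→C1→StairA→Exit: bottleneck 3, flow now 13.
Augment Hall→C1→StairB→Exit: bottleneck 3, flow now 16.
Augment Hall→C1→C2→Exit: bottleneck 2, flow now 18.
No augmenting path remains; maximum flow = 18.
By max-flow min-cut, the minimum cut capacity equals the max flow.
In the residual graph, reachable from Hall: {Hall, C4, C5}.
Min-cut edges: Hall→C1 (8), C4→StairB (4), C5→StairA (6); capacity 8 + 4 + 6 = 18.

18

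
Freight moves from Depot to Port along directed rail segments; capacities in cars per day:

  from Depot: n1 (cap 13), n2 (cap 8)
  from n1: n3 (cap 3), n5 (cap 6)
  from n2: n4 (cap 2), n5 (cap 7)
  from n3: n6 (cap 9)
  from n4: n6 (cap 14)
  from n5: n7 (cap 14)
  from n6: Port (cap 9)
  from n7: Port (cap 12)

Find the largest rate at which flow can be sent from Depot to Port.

17

Augment Depot→n1→n3→n6→Port: bottleneck 3, flow now 3.
Augment Depot→n1→n5→n7→Port: bottleneck 6, flow now 9.
Augment Depot→n2→n4→n6→Port: bottleneck 2, flow now 11.
Augment Depot→n2→n5→n7→Port: bottleneck 6, flow now 17.
No augmenting path remains; maximum flow = 17.
In the residual graph, reachable from Depot: {Depot, n1}.
Min-cut edges: Depot→n2 (8), n1→n3 (3), n1→n5 (6); capacity 8 + 3 + 6 = 17.
This cut is saturated, so no flow can exceed 17.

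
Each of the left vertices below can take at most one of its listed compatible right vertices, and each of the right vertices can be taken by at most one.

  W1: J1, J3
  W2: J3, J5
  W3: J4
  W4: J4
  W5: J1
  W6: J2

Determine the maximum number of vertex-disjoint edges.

5

Unit-capacity flow: source→left, listed edges, right→sink; max matching = max flow.
Augmenting path W1→J1 (+1); matched 1.
Augmenting path W2→J3 (+1); matched 2.
Augmenting path W3→J4 (+1); matched 3.
Augmenting path W6→J2 (+1); matched 4.
Augmenting path W5→J1→W1→J3→W2→J5 (+1); matched 5.
No augmenting path remains; maximum matching = 5.
König certificate: {W1, W2, W5, W6, J4} is a vertex cover of size 5 (every listed pair touches it), so no matching can be larger.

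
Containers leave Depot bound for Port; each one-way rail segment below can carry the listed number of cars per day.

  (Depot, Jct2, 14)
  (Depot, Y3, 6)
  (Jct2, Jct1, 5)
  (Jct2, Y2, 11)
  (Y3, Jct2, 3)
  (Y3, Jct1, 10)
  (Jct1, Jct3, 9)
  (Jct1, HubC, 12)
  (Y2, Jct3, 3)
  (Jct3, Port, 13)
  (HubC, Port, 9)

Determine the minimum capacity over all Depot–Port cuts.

14

Augment Depot→Jct2→Jct1→Jct3→Port: bottleneck 5, flow now 5.
Augment Depot→Jct2→Y2→Jct3→Port: bottleneck 3, flow now 8.
Augment Depot→Y3→Jct1→Jct3→Port: bottleneck 4, flow now 12.
Augment Depot→Y3→Jct1→HubC→Port: bottleneck 2, flow now 14.
No augmenting path remains; maximum flow = 14.
By max-flow min-cut, the minimum cut capacity equals the max flow.
In the residual graph, reachable from Depot: {Depot, Jct2, Y2}.
Min-cut edges: Depot→Y3 (6), Jct2→Jct1 (5), Y2→Jct3 (3); capacity 6 + 5 + 3 = 14.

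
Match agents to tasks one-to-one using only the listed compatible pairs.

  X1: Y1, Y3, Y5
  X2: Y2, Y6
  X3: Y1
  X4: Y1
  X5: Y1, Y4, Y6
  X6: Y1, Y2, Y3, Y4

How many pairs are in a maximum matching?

5

Unit-capacity flow: source→left, listed edges, right→sink; max matching = max flow.
Augmenting path X1→Y1 (+1); matched 1.
Augmenting path X2→Y2 (+1); matched 2.
Augmenting path X5→Y4 (+1); matched 3.
Augmenting path X6→Y3 (+1); matched 4.
Augmenting path X3→Y1→X1→Y5 (+1); matched 5.
No augmenting path remains; maximum matching = 5.
König certificate: {X1, X2, X5, X6, Y1} is a vertex cover of size 5 (every listed pair touches it), so no matching can be larger.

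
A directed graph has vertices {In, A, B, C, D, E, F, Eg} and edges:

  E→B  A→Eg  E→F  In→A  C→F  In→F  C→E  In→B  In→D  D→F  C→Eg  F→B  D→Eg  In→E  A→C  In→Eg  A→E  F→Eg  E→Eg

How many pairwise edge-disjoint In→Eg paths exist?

Assign every edge capacity 1; by Menger, the answer equals the max flow.
Path In→Eg (+1); total 1.
Path In→A→Eg (+1); total 2.
Path In→D→Eg (+1); total 3.
Path In→E→Eg (+1); total 4.
Path In→F→Eg (+1); total 5.
No residual In→Eg path; max flow = 5.
Certifying cut of size 5: {In→A, In→D, In→E, In→Eg, In→F}.

5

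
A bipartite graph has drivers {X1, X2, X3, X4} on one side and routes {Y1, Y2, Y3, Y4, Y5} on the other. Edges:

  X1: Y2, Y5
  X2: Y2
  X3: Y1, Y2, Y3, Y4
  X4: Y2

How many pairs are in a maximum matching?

Unit-capacity flow: source→left, listed edges, right→sink; max matching = max flow.
Augmenting path X1→Y2 (+1); matched 1.
Augmenting path X3→Y1 (+1); matched 2.
Augmenting path X2→Y2→X1→Y5 (+1); matched 3.
No augmenting path remains; maximum matching = 3.
König certificate: {X1, X3, Y2} is a vertex cover of size 3 (every listed pair touches it), so no matching can be larger.

3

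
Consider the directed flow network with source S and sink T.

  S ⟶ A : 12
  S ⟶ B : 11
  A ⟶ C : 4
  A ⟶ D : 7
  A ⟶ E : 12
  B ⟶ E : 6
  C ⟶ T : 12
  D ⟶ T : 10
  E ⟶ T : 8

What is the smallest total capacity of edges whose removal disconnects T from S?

18

Augment S→A→C→T: bottleneck 4, flow now 4.
Augment S→A→D→T: bottleneck 7, flow now 11.
Augment S→A→E→T: bottleneck 1, flow now 12.
Augment S→B→E→T: bottleneck 6, flow now 18.
No augmenting path remains; maximum flow = 18.
By max-flow min-cut, the minimum cut capacity equals the max flow.
In the residual graph, reachable from S: {S, B}.
Min-cut edges: S→A (12), B→E (6); capacity 12 + 6 = 18.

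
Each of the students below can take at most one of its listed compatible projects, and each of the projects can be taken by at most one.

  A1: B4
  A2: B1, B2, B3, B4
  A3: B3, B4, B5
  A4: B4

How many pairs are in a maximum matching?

Unit-capacity flow: source→left, listed edges, right→sink; max matching = max flow.
Augmenting path A1→B4 (+1); matched 1.
Augmenting path A2→B1 (+1); matched 2.
Augmenting path A3→B3 (+1); matched 3.
No augmenting path remains; maximum matching = 3.
König certificate: {A2, A3, B4} is a vertex cover of size 3 (every listed pair touches it), so no matching can be larger.

3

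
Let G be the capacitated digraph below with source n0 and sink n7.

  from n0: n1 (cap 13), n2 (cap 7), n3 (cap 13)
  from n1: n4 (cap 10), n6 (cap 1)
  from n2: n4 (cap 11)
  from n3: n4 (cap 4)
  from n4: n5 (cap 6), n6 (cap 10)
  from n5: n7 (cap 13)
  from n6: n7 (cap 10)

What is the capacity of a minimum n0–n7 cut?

16

Augment n0→n1→n6→n7: bottleneck 1, flow now 1.
Augment n0→n1→n4→n5→n7: bottleneck 6, flow now 7.
Augment n0→n1→n4→n6→n7: bottleneck 4, flow now 11.
Augment n0→n2→n4→n6→n7: bottleneck 5, flow now 16.
No augmenting path remains; maximum flow = 16.
By max-flow min-cut, the minimum cut capacity equals the max flow.
In the residual graph, reachable from n0: {n0, n1, n2, n3, n4, n6}.
Min-cut edges: n4→n5 (6), n6→n7 (10); capacity 6 + 10 = 16.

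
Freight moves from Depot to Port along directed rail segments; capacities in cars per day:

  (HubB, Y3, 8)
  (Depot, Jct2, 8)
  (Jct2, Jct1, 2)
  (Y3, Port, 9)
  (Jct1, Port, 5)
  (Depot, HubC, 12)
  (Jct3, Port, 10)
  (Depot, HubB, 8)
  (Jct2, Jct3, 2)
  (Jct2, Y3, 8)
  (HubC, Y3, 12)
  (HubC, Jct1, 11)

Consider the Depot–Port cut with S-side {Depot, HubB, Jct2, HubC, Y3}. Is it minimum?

No — its capacity is 24, but the minimum cut has capacity 16.

Given cut capacity: 2 + 2 + 11 + 9 = 24.
Augment Depot→HubB→Y3→Port: bottleneck 8, flow now 8.
Augment Depot→Jct2→Y3→Port: bottleneck 1, flow now 9.
Augment Depot→Jct2→Jct1→Port: bottleneck 2, flow now 11.
Augment Depot→Jct2→Jct3→Port: bottleneck 2, flow now 13.
Augment Depot→HubC→Jct1→Port: bottleneck 3, flow now 16.
No augmenting path remains; maximum flow = 16.
In the residual graph, reachable from Depot: {Depot, HubB, Jct2, HubC, Y3, Jct1}.
Min-cut edges: Jct2→Jct3 (2), Y3→Port (9), Jct1→Port (5); capacity 2 + 9 + 5 = 16.
Cut capacity 24 exceeds the max flow 16, so it is not minimum.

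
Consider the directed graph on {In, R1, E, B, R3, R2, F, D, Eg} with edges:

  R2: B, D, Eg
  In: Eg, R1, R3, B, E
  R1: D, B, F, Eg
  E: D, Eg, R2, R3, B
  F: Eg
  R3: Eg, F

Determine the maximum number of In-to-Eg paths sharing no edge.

4

Assign every edge capacity 1; by Menger, the answer equals the max flow.
Path In→Eg (+1); total 1.
Path In→R1→Eg (+1); total 2.
Path In→E→Eg (+1); total 3.
Path In→R3→Eg (+1); total 4.
No residual In→Eg path; max flow = 4.
Certifying cut of size 4: {In→E, In→Eg, In→R1, In→R3}.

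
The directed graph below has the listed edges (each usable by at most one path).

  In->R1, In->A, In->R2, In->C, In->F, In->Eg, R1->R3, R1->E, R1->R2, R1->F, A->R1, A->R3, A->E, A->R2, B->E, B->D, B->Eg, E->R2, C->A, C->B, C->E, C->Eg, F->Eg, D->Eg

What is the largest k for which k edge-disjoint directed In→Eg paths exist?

Assign every edge capacity 1; by Menger, the answer equals the max flow.
Path In→Eg (+1); total 1.
Path In→C→Eg (+1); total 2.
Path In→F→Eg (+1); total 3.
No residual In→Eg path; max flow = 3.
Certifying cut of size 3: {F→Eg, In→C, In→Eg}.

3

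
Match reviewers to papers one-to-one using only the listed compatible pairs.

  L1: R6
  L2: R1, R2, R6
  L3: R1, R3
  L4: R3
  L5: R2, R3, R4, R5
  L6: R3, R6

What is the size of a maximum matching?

5

Unit-capacity flow: source→left, listed edges, right→sink; max matching = max flow.
Augmenting path L1→R6 (+1); matched 1.
Augmenting path L2→R1 (+1); matched 2.
Augmenting path L3→R3 (+1); matched 3.
Augmenting path L5→R2 (+1); matched 4.
Augmenting path L4→R3→L3→R1→L2→R2→L5→R4 (+1); matched 5.
No augmenting path remains; maximum matching = 5.
König certificate: {L2, L3, L5, R3, R6} is a vertex cover of size 5 (every listed pair touches it), so no matching can be larger.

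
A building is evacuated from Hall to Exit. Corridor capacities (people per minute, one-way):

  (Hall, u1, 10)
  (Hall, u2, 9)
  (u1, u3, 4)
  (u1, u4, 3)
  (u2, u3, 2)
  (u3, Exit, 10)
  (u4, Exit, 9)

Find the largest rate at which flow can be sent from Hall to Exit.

9

Augment Hall→u1→u3→Exit: bottleneck 4, flow now 4.
Augment Hall→u1→u4→Exit: bottleneck 3, flow now 7.
Augment Hall→u2→u3→Exit: bottleneck 2, flow now 9.
No augmenting path remains; maximum flow = 9.
In the residual graph, reachable from Hall: {Hall, u1, u2}.
Min-cut edges: u1→u3 (4), u1→u4 (3), u2→u3 (2); capacity 4 + 3 + 2 = 9.
This cut is saturated, so no flow can exceed 9.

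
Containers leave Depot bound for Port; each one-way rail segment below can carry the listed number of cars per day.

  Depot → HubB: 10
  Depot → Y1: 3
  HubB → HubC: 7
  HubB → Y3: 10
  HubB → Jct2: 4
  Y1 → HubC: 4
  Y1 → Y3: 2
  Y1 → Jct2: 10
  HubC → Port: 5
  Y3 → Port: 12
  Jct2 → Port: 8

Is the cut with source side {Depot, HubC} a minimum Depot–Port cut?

No — its capacity is 18, but the minimum cut has capacity 13.

Given cut capacity: 10 + 3 + 5 = 18.
Augment Depot→HubB→HubC→Port: bottleneck 5, flow now 5.
Augment Depot→HubB→Y3→Port: bottleneck 5, flow now 10.
Augment Depot→Y1→Y3→Port: bottleneck 2, flow now 12.
Augment Depot→Y1→Jct2→Port: bottleneck 1, flow now 13.
No augmenting path remains; maximum flow = 13.
In the residual graph, reachable from Depot: {Depot}.
Min-cut edges: Depot→HubB (10), Depot→Y1 (3); capacity 10 + 3 = 13.
Cut capacity 18 exceeds the max flow 13, so it is not minimum.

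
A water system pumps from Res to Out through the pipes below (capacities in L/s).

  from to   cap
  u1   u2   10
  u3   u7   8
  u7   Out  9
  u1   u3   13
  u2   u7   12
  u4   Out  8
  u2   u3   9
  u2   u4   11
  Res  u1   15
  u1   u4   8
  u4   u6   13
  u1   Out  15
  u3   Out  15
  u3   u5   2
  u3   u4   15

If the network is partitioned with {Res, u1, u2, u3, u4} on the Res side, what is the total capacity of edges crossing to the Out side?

Edges leaving {Res, u1, u2, u3, u4}: u1→Out (15), u2→u7 (12), u3→u5 (2), u3→u7 (8), u3→Out (15), u4→u6 (13), u4→Out (8).
Cut capacity = 15 + 12 + 2 + 8 + 15 + 13 + 8 = 73.

73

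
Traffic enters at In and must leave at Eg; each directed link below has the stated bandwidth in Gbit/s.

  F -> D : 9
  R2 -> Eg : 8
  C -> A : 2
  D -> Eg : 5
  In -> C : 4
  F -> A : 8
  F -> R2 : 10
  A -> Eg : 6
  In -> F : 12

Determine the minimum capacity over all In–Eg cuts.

14

Augment In→F→R2→Eg: bottleneck 8, flow now 8.
Augment In→F→D→Eg: bottleneck 4, flow now 12.
Augment In→C→A→Eg: bottleneck 2, flow now 14.
No augmenting path remains; maximum flow = 14.
By max-flow min-cut, the minimum cut capacity equals the max flow.
In the residual graph, reachable from In: {In, C}.
Min-cut edges: In→F (12), C→A (2); capacity 12 + 2 = 14.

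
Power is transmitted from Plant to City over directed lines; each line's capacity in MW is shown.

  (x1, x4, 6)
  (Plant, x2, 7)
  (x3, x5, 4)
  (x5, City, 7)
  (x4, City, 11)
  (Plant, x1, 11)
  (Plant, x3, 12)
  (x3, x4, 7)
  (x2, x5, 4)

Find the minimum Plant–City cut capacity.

18

Augment Plant→x1→x4→City: bottleneck 6, flow now 6.
Augment Plant→x2→x5→City: bottleneck 4, flow now 10.
Augment Plant→x3→x4→City: bottleneck 5, flow now 15.
Augment Plant→x3→x5→City: bottleneck 3, flow now 18.
No augmenting path remains; maximum flow = 18.
By max-flow min-cut, the minimum cut capacity equals the max flow.
In the residual graph, reachable from Plant: {Plant, x1, x2, x3, x4, x5}.
Min-cut edges: x4→City (11), x5→City (7); capacity 11 + 7 = 18.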